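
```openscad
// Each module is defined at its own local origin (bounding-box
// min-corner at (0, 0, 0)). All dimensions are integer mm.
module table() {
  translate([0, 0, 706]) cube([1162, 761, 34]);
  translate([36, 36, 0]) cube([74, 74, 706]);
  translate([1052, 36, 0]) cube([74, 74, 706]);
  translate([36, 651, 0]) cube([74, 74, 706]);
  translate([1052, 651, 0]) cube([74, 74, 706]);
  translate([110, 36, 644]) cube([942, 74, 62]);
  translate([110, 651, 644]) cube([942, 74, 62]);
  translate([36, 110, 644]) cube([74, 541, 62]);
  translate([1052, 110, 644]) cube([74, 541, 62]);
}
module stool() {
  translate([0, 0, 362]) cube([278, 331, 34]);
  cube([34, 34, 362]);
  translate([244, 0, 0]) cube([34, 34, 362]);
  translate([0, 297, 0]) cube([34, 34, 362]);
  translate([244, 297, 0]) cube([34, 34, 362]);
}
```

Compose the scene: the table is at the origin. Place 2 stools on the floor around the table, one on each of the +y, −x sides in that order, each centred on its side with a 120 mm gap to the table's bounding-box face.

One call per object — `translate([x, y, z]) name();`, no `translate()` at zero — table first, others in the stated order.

table();
translate([442, 881, 0]) stool();
translate([-398, 215, 0]) stool();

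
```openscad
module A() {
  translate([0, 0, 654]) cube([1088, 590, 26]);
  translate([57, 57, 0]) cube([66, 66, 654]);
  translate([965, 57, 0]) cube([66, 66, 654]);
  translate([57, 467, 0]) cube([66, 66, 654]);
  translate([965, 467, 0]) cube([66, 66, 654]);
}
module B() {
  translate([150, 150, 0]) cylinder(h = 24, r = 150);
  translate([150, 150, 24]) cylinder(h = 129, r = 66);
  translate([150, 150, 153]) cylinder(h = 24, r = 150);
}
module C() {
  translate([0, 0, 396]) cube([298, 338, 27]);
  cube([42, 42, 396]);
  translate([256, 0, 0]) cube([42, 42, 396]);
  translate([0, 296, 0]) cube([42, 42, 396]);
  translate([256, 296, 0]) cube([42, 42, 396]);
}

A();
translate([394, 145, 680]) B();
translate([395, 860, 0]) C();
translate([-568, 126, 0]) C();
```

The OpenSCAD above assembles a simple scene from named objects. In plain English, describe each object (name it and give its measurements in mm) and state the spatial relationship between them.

A is a rectangular dining table. The top is 1088×590×26 mm with its upper surface at z = 680 mm. It stands on four 66×66 mm square legs, each inset 57 mm from the nearest pair of top edges, running from the floor to the underside of the top.

B is a spool: two coaxial disc flanges of radius 150 mm and thickness 24 mm, joined by a core cylinder of radius 66 mm and height 129 mm. The lower flange rests on z = 0 and the three cylinders share a vertical axis.

C is a simple wooden stool: a rectangular seat 298 mm (x) by 338 mm (y), 27 mm thick, top face at z = 423 mm, on four square legs, each 42×42 mm in cross-section. The legs rest on z = 0, each flush with a corner of the seat.

The spool is on top of the table, centred. Two stools sit around the table at the +y, −x sides.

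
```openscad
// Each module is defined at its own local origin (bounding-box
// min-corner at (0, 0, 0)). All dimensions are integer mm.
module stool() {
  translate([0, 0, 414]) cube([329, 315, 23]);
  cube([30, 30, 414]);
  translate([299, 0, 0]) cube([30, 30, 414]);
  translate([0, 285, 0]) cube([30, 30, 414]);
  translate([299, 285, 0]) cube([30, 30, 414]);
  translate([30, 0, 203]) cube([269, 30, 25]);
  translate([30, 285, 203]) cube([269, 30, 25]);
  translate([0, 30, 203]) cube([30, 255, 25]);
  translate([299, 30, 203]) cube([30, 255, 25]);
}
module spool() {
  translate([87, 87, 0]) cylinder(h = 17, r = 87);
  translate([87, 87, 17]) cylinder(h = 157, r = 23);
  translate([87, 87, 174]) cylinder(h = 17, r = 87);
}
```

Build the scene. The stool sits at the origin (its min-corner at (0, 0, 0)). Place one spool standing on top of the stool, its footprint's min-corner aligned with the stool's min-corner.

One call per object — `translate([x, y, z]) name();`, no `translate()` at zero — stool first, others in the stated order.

stool();
translate([0, 0, 437]) spool();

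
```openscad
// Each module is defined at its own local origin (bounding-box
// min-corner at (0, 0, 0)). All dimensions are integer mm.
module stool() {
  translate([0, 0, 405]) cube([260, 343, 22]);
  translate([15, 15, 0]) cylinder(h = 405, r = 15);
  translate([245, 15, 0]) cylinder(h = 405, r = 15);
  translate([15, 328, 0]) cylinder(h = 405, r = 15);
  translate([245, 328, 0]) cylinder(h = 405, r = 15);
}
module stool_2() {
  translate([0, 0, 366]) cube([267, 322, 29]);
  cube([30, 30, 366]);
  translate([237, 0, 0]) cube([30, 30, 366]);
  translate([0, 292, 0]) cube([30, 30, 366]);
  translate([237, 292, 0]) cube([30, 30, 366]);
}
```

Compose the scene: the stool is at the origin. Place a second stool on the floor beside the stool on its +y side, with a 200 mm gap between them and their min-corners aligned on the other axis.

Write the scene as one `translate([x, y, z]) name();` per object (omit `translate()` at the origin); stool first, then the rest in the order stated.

stool();
translate([0, 543, 0]) stool_2();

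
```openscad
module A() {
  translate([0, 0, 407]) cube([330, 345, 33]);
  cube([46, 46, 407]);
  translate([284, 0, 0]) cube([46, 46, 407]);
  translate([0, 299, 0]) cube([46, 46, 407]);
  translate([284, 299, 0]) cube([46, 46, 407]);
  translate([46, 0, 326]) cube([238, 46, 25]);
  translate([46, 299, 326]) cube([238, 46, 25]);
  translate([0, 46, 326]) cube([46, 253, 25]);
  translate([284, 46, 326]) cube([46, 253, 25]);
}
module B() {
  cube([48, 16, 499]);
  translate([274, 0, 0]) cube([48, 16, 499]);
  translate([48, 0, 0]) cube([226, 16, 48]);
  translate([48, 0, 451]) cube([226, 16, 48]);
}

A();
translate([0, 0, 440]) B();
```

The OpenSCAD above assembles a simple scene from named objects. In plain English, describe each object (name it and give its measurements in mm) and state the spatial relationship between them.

A is a simple wooden stool: a rectangular seat 330 mm (x) by 345 mm (y), 33 mm thick, top face at z = 440 mm, on four square legs, each 46×46 mm in cross-section. The legs rest on z = 0, each flush with a corner of the seat. Four stretchers, 46 mm wide and 25 mm tall, connect adjacent legs with their undersides at z = 326 mm, each running between the inner faces of the legs it joins and aligned with the legs' outer faces on the other axis.

B is a rectangular picture frame lying in the x–z plane (depth along y). The opening is 226 mm wide (x) by 403 mm tall (z), surrounded by a border 48 mm wide on all four sides. The frame is 16 mm deep and is made of two full-height vertical stiles with two horizontal rails fitted between them.

The picture frame is on top of the stool.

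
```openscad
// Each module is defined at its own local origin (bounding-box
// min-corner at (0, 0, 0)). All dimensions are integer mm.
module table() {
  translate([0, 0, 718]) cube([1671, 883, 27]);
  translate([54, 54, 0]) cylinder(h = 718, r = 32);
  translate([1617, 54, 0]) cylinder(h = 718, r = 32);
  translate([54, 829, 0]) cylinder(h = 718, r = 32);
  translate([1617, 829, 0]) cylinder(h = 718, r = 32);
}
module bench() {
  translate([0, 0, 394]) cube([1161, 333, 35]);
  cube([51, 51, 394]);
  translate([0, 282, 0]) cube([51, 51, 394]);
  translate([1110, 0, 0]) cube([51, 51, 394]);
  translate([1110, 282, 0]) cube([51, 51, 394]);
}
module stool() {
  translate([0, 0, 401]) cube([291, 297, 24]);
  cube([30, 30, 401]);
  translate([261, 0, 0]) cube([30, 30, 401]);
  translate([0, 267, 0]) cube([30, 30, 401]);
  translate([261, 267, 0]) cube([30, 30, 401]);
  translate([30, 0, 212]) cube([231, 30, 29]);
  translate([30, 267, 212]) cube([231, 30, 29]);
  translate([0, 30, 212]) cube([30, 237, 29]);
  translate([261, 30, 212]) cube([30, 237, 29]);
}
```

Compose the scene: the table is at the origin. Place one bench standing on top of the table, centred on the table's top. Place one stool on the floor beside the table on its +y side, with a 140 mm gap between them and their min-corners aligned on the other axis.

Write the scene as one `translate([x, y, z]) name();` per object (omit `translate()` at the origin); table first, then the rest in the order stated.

table();
translate([255, 275, 745]) bench();
translate([0, 1023, 0]) stool();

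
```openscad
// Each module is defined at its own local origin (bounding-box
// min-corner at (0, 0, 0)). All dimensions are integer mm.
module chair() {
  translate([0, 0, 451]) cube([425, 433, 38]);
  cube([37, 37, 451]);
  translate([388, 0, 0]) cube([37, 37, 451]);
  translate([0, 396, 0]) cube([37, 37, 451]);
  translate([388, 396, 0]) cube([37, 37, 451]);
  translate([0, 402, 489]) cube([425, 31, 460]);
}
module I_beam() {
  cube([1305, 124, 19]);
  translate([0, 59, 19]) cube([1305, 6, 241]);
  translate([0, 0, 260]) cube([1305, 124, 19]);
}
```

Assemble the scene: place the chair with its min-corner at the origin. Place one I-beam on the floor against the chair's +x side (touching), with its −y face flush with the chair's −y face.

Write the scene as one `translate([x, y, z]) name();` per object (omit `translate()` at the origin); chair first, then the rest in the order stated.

chair();
translate([425, 0, 0]) I_beam();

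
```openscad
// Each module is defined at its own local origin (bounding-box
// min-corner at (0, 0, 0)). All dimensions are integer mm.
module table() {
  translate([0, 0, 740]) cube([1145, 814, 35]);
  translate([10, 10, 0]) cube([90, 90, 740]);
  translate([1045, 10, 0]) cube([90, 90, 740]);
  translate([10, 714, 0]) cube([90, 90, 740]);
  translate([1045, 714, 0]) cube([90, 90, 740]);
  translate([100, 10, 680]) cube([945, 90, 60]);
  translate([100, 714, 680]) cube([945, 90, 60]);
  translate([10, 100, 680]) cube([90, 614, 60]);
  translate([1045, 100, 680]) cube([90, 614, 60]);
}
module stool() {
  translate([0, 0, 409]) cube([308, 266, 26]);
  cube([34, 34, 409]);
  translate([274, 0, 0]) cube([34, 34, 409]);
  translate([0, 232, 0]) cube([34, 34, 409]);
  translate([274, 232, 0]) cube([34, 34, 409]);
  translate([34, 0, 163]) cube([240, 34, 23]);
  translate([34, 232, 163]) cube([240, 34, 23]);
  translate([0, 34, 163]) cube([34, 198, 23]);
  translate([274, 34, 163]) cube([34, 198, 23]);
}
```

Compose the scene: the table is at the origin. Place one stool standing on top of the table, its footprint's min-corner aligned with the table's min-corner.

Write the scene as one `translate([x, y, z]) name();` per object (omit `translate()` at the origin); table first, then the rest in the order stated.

table();
translate([0, 0, 775]) stool();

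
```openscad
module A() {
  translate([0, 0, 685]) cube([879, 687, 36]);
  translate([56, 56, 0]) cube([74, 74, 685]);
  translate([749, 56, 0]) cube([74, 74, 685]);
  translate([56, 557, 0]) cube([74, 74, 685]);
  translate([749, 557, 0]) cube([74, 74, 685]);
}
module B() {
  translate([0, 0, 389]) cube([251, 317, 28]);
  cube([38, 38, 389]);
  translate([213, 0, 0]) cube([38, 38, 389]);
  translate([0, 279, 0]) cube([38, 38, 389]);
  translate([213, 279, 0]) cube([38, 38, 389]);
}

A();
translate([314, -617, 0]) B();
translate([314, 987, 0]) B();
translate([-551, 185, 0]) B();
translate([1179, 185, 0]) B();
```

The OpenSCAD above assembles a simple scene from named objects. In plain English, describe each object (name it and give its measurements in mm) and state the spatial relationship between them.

A is a rectangular dining table. The top is 879×687×36 mm with its upper surface at z = 721 mm. It stands on four 74×74 mm square legs, each inset 56 mm from the nearest pair of top edges, running from the floor to the underside of the top.

B is a simple wooden stool: a rectangular seat 251 mm (x) by 317 mm (y), 28 mm thick, top face at z = 417 mm, on four square legs, each 38×38 mm in cross-section. The legs rest on z = 0, each flush with a corner of the seat.

Four stools sit around the table at the −y, +y, −x, +x sides.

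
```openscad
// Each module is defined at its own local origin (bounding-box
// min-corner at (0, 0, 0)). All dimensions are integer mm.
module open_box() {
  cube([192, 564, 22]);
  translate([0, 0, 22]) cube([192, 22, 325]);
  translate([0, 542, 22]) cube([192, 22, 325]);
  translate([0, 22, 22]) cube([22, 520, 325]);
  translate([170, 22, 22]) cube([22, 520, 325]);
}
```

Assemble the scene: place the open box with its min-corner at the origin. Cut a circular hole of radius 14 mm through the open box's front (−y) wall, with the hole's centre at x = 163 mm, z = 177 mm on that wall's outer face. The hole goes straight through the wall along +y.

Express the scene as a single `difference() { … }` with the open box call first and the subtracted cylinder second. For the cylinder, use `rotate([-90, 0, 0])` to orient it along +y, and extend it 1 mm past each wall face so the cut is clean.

difference() {
  open_box();
  translate([163, -1, 177]) rotate([-90, 0, 0]) cylinder(h = 24, r = 14);
}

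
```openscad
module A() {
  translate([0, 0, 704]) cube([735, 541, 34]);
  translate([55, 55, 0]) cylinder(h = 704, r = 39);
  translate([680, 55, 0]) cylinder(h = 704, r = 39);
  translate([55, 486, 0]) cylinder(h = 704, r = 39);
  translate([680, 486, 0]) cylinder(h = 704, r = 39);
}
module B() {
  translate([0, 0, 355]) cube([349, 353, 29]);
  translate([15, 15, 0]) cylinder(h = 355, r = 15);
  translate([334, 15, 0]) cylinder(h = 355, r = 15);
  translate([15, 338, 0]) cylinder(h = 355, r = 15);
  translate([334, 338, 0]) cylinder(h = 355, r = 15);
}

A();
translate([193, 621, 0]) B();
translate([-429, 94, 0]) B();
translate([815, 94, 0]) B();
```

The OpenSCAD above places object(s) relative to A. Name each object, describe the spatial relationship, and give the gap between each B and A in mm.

A is a table. B is a stool. Three stools sit around the table at the +y, −x, +x sides. The gap between each stool and the table is 80 mm.

Each stool's nearest face is 80 mm from the table's bounding box.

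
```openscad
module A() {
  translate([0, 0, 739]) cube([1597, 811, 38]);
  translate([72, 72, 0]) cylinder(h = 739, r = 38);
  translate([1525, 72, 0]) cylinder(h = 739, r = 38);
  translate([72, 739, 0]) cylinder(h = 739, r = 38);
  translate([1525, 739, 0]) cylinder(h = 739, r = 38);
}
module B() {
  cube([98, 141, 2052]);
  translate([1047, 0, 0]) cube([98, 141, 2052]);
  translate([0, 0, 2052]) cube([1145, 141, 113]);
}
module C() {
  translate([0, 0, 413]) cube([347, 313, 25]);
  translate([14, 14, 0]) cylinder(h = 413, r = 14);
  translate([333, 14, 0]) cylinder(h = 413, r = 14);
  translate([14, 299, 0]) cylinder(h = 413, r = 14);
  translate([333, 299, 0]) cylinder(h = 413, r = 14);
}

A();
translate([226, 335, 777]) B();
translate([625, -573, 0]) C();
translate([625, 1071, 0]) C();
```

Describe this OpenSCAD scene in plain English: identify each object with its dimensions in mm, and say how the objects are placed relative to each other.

A is a rectangular dining table. The top is 1597×811×38 mm with its upper surface at z = 777 mm. It stands on four round legs of 76 mm diameter, each leg's bounding box inset 34 mm from the nearest pair of top edges, running from the floor to the underside of the top.

B is a rectangular door frame: two vertical jambs of 98×141 mm section, 2052 mm tall, with a clear opening 949 mm wide between their inner faces. A header 113 mm tall and 141 mm deep lies on top of the jambs and spans the full outside width.

C is a simple wooden stool: a rectangular seat 347 mm (x) by 313 mm (y), 25 mm thick, top face at z = 438 mm, on four round legs, each 28 mm in diameter. The legs rest on z = 0, each leg's axis is inset half a diameter from the nearest pair of seat edges (so the leg's bounding box is flush with the corner).

The door frame is on top of the table, centred. Two stools sit around the table at the −y, +y sides.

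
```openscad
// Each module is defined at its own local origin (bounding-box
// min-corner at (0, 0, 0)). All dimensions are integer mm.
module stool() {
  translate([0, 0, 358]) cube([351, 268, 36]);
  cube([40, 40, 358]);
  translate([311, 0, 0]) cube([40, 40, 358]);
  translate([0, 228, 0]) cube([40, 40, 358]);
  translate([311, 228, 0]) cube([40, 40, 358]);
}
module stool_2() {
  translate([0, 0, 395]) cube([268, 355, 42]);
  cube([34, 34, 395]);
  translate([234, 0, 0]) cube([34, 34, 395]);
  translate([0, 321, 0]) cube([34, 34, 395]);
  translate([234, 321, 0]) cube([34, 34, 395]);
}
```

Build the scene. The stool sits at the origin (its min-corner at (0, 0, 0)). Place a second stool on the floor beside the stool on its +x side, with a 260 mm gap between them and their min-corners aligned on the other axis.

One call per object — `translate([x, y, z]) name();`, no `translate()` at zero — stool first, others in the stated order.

stool();
translate([611, 0, 0]) stool_2();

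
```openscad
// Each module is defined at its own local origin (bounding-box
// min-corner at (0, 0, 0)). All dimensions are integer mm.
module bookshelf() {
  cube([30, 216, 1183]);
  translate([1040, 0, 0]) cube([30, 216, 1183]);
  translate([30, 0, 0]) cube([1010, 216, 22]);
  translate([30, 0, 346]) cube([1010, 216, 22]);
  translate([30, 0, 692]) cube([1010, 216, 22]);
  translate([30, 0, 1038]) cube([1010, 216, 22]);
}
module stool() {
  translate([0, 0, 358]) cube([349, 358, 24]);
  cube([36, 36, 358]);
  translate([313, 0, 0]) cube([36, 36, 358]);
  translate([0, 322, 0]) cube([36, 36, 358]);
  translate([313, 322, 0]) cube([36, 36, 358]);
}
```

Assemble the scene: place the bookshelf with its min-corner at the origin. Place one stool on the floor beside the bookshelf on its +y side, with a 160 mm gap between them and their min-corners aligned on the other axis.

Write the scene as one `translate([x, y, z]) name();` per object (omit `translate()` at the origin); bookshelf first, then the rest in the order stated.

bookshelf();
translate([0, 376, 0]) stool();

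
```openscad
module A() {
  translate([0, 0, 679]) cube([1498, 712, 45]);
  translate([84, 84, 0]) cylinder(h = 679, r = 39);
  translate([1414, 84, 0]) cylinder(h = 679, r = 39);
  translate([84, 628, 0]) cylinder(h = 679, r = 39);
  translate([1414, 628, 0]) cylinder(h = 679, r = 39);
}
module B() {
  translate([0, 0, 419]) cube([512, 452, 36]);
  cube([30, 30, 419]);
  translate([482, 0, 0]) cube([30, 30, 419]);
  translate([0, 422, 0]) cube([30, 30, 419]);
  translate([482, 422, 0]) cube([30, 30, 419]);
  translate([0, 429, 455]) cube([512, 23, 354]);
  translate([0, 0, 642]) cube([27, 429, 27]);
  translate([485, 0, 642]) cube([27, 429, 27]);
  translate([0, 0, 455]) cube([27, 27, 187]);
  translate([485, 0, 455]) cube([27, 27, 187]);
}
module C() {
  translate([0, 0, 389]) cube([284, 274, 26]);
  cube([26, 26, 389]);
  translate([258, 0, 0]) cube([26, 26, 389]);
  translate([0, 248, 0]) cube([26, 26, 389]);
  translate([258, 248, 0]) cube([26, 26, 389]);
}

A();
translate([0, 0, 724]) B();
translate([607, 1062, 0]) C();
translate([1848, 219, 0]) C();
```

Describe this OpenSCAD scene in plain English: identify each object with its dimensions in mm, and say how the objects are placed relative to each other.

A is a table with a 1498×712 mm rectangular top, 45 mm thick, top surface at z = 724 mm, supported by four round legs of 78 mm diameter, each leg's bounding box inset 45 mm from the nearest pair of top edges, running from the floor.

B is a chair. The seat is a 512×452×36 mm slab with its top at z = 455 mm, on four 30×30 mm corner legs (flush with the seat edges, standing on z = 0). A flat backrest 23 mm thick, 354 mm tall, spans the full seat width and rises from the seat top along its +y edge, rear face flush with the rear of the seat. Two armrests of 27×27 mm section run along each side from the seat's front edge to the front of the backrest, top faces 214 mm above the seat top and outer faces flush with the seat's x-edges; a 27×27 mm post under the front of each armrest stands on the seat at the front corner.

C is a four-legged stool. The seat is a 284×274×26 mm slab whose top surface is at z = 415 mm; four square legs, each 26×26 mm in cross-section, run from the floor (z = 0) to the underside of the seat, each flush with a corner of the seat.

The chair is on top of the table. Two stools sit around the table at the +y, +x sides.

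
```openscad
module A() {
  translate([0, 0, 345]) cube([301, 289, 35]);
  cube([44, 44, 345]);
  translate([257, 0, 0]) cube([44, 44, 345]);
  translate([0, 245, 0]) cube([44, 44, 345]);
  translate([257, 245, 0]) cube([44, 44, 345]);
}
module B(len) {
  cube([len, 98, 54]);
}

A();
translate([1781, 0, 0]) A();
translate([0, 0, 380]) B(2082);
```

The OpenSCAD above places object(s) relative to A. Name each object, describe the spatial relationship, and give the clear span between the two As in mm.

Second stool starts at x = 1781; first ends at x = 301; clear span = 1781 − 301 = 1480 mm.

A is a stool. B is a beam. A beam spans the tops of two stools. The clear span between the two stools is 1480 mm.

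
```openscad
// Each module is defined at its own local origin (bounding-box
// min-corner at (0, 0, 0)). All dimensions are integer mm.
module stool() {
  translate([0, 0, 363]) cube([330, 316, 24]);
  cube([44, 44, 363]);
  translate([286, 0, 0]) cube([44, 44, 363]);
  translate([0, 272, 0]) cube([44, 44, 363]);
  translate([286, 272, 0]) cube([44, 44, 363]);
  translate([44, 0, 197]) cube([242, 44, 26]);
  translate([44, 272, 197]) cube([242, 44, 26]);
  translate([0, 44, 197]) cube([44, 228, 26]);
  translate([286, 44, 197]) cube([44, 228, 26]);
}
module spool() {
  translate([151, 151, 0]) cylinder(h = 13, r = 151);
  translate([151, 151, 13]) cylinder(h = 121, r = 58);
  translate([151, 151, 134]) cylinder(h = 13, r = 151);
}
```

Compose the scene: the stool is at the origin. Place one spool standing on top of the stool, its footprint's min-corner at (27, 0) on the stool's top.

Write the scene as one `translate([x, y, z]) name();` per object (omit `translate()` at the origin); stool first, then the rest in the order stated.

stool();
translate([27, 0, 387]) spool();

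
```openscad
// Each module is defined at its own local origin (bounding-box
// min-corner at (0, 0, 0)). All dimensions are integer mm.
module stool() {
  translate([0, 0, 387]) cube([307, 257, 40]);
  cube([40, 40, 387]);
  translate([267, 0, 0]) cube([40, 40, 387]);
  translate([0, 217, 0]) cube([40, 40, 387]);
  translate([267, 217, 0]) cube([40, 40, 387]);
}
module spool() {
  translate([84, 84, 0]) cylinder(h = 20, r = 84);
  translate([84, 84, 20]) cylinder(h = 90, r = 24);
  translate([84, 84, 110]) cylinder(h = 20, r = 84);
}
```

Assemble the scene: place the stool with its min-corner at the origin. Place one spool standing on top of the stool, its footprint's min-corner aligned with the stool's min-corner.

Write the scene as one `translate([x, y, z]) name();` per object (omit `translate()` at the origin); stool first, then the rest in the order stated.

stool();
translate([0, 0, 427]) spool();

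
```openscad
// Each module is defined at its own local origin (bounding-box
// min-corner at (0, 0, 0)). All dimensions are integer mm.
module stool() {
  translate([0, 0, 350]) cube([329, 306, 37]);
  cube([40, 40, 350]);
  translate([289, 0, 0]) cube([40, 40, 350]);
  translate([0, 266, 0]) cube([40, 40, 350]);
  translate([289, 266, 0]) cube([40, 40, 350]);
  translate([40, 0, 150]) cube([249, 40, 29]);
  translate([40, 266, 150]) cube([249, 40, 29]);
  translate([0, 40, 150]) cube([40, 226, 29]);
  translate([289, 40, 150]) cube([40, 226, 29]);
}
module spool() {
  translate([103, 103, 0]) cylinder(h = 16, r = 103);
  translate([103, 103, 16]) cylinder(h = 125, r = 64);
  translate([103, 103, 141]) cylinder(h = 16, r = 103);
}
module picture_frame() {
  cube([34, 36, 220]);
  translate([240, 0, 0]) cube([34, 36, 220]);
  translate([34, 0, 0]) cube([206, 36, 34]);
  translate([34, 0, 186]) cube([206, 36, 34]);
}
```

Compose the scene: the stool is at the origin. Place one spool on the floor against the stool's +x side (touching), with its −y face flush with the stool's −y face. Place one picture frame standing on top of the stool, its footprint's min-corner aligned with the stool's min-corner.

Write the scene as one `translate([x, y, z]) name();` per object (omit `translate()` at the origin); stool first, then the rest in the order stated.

stool();
translate([329, 0, 0]) spool();
translate([0, 0, 387]) picture_frame();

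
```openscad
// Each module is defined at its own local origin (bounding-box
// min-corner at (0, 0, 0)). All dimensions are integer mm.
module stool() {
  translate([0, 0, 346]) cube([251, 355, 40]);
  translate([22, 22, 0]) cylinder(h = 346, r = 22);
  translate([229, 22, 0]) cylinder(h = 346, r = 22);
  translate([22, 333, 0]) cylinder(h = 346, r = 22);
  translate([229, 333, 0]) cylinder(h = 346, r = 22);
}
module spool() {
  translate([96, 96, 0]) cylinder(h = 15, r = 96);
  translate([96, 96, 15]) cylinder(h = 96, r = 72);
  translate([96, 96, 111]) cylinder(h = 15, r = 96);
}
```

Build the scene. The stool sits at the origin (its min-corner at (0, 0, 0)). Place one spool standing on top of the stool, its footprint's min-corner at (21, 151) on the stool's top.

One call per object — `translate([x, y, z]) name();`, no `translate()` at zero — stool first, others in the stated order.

stool();
translate([21, 151, 386]) spool();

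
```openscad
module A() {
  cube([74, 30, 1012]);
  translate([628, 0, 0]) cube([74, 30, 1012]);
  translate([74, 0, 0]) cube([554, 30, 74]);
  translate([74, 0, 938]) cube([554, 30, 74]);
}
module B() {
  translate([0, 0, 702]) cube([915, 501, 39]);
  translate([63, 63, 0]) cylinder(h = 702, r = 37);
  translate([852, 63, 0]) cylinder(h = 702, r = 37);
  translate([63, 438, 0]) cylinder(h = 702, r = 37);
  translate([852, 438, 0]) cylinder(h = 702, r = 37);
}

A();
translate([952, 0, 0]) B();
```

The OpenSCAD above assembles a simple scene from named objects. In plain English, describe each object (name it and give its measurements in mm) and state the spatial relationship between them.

A is a picture frame with a 554×864 mm rectangular opening (x by z) and a uniform 74 mm border on every side. Frame depth is 30 mm along y. It is built from two vertical stiles running the full outside height and two horizontal rails spanning the gap between the stiles.

B is a rectangular dining table. The top is 915×501×39 mm with its upper surface at z = 741 mm. It stands on four round legs of 74 mm diameter, each leg's bounding box inset 26 mm from the nearest pair of top edges, running from the floor to the underside of the top.

The table is on the floor beside the picture frame on its +x side.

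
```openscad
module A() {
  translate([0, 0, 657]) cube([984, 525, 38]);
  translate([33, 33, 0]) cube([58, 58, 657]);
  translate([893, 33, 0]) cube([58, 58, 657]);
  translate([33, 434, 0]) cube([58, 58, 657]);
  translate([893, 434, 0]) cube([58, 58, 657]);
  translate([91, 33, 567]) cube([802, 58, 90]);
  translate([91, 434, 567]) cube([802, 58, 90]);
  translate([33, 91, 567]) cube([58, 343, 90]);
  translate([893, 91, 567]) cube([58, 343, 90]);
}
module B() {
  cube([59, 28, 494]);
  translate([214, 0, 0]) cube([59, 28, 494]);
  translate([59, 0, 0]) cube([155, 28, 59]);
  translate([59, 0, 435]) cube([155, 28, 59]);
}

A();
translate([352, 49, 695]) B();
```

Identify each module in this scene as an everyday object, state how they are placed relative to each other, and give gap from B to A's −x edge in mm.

A is a table. B is a picture frame. The picture frame is on top of the table. The gap from the picture frame to the table's −x edge is 352 mm.

The picture frame's min-x is at 352; the table's min-x is 0; gap = 352 mm.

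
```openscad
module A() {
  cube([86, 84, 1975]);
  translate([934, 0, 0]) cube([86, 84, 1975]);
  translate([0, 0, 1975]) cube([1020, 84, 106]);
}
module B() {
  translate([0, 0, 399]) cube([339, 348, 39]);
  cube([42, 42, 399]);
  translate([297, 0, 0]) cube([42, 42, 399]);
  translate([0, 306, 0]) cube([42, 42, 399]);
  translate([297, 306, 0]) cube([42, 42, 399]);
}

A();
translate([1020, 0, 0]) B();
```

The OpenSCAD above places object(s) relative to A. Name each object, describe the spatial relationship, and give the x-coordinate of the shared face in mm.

A is a door frame. B is a stool. The stool is against the door frame's +x side, with their −y faces flush. The x-coordinate of the shared face is 1020 mm.

The door frame's +x face and the stool's −x face are both at x = 1020 mm.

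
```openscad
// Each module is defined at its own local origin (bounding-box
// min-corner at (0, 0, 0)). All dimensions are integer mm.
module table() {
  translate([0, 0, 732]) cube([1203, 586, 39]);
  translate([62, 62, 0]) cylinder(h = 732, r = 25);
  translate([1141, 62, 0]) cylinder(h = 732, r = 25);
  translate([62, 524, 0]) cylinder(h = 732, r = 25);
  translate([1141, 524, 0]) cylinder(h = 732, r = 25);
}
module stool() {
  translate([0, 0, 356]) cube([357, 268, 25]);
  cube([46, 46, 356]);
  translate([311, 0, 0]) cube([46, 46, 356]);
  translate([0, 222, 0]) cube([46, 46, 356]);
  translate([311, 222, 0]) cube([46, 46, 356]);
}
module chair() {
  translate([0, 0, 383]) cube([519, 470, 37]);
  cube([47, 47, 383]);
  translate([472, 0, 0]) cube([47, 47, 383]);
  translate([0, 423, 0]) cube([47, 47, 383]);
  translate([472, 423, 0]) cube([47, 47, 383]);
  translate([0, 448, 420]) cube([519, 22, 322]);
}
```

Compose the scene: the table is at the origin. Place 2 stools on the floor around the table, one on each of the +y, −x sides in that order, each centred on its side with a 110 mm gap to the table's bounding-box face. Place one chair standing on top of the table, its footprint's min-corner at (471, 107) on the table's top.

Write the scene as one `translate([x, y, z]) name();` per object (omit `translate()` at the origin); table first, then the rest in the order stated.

table();
translate([423, 696, 0]) stool();
translate([-467, 159, 0]) stool();
translate([471, 107, 771]) chair();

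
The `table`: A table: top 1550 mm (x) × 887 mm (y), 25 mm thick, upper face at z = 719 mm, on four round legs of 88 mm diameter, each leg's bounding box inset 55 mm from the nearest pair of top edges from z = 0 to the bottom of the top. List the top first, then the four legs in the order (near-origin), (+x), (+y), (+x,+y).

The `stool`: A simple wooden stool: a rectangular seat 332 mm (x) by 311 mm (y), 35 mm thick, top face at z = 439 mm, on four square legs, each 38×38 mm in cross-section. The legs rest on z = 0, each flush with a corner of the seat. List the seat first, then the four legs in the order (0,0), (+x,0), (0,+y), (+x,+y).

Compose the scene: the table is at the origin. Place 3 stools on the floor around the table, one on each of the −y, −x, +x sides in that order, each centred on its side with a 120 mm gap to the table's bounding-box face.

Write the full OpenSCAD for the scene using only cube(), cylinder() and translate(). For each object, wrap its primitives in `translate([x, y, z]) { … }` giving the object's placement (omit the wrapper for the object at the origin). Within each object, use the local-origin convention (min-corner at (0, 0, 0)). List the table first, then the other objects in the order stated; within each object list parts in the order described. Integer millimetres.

translate([0, 0, 694]) cube([1550, 887, 25]);
translate([99, 99, 0]) cylinder(h = 694, r = 44);
translate([1451, 99, 0]) cylinder(h = 694, r = 44);
translate([99, 788, 0]) cylinder(h = 694, r = 44);
translate([1451, 788, 0]) cylinder(h = 694, r = 44);
translate([609, -431, 0]) {
  translate([0, 0, 404]) cube([332, 311, 35]);
  cube([38, 38, 404]);
  translate([294, 0, 0]) cube([38, 38, 404]);
  translate([0, 273, 0]) cube([38, 38, 404]);
  translate([294, 273, 0]) cube([38, 38, 404]);
}
translate([-452, 288, 0]) {
  translate([0, 0, 404]) cube([332, 311, 35]);
  cube([38, 38, 404]);
  translate([294, 0, 0]) cube([38, 38, 404]);
  translate([0, 273, 0]) cube([38, 38, 404]);
  translate([294, 273, 0]) cube([38, 38, 404]);
}
translate([1670, 288, 0]) {
  translate([0, 0, 404]) cube([332, 311, 35]);
  cube([38, 38, 404]);
  translate([294, 0, 0]) cube([38, 38, 404]);
  translate([0, 273, 0]) cube([38, 38, 404]);
  translate([294, 273, 0]) cube([38, 38, 404]);
}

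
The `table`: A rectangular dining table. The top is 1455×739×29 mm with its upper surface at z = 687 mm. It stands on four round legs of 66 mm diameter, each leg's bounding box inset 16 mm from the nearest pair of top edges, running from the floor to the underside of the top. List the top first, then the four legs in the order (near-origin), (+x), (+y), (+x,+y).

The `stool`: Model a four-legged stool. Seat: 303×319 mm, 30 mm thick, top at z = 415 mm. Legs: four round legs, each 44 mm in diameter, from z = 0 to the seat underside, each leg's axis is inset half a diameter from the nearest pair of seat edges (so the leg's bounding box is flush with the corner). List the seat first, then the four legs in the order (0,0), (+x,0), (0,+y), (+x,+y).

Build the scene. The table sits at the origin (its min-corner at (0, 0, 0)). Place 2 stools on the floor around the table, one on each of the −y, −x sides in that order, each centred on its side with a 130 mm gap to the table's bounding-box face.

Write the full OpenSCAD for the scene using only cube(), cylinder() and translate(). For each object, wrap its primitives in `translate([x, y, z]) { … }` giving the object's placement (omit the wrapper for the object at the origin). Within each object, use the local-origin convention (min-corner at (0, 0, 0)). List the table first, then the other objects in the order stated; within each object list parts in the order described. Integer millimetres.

translate([0, 0, 658]) cube([1455, 739, 29]);
translate([49, 49, 0]) cylinder(h = 658, r = 33);
translate([1406, 49, 0]) cylinder(h = 658, r = 33);
translate([49, 690, 0]) cylinder(h = 658, r = 33);
translate([1406, 690, 0]) cylinder(h = 658, r = 33);
translate([576, -449, 0]) {
  translate([0, 0, 385]) cube([303, 319, 30]);
  translate([22, 22, 0]) cylinder(h = 385, r = 22);
  translate([281, 22, 0]) cylinder(h = 385, r = 22);
  translate([22, 297, 0]) cylinder(h = 385, r = 22);
  translate([281, 297, 0]) cylinder(h = 385, r = 22);
}
translate([-433, 210, 0]) {
  translate([0, 0, 385]) cube([303, 319, 30]);
  translate([22, 22, 0]) cylinder(h = 385, r = 22);
  translate([281, 22, 0]) cylinder(h = 385, r = 22);
  translate([22, 297, 0]) cylinder(h = 385, r = 22);
  translate([281, 297, 0]) cylinder(h = 385, r = 22);
}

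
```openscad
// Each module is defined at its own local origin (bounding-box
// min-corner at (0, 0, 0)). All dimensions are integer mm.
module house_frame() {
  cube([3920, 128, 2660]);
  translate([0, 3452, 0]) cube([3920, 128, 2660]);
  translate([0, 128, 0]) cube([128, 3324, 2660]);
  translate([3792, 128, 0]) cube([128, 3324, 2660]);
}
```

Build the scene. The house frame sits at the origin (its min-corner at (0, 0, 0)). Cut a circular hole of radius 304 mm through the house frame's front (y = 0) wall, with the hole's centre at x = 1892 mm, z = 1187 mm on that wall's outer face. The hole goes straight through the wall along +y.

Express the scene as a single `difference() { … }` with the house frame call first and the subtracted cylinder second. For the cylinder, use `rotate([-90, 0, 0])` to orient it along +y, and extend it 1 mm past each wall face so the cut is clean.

difference() {
  house_frame();
  translate([1892, -1, 1187]) rotate([-90, 0, 0]) cylinder(h = 130, r = 304);
}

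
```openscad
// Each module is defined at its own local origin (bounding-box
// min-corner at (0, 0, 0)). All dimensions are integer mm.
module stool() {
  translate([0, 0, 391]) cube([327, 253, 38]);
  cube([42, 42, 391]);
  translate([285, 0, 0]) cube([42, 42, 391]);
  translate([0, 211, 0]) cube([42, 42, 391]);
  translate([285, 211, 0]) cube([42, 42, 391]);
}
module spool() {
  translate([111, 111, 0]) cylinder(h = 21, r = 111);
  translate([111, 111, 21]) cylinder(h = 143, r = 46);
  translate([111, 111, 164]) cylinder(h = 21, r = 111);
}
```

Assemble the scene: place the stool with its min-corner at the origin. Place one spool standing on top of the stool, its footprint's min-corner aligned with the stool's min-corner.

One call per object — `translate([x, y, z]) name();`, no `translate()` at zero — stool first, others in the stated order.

stool();
translate([0, 0, 429]) spool();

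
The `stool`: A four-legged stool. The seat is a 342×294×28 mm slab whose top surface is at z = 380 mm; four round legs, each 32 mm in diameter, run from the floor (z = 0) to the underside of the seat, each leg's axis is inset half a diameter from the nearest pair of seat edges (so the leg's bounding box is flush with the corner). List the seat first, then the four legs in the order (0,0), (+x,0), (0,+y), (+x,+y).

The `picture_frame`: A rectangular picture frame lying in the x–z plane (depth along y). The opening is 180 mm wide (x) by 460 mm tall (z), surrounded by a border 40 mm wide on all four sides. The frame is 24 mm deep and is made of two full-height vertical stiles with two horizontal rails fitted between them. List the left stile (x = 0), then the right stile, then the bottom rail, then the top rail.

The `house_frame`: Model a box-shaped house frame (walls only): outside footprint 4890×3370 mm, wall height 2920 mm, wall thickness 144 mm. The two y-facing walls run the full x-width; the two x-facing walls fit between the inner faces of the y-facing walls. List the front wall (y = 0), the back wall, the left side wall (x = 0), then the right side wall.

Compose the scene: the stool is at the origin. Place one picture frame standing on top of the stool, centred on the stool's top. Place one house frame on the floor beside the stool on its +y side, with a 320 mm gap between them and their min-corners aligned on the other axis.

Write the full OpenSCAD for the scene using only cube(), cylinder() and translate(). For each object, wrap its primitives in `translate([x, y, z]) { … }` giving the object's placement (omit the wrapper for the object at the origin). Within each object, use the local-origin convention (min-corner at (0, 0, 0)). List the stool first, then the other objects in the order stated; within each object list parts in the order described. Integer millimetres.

translate([0, 0, 352]) cube([342, 294, 28]);
translate([16, 16, 0]) cylinder(h = 352, r = 16);
translate([326, 16, 0]) cylinder(h = 352, r = 16);
translate([16, 278, 0]) cylinder(h = 352, r = 16);
translate([326, 278, 0]) cylinder(h = 352, r = 16);
translate([41, 135, 380]) {
  cube([40, 24, 540]);
  translate([220, 0, 0]) cube([40, 24, 540]);
  translate([40, 0, 0]) cube([180, 24, 40]);
  translate([40, 0, 500]) cube([180, 24, 40]);
}
translate([0, 614, 0]) {
  cube([4890, 144, 2920]);
  translate([0, 3226, 0]) cube([4890, 144, 2920]);
  translate([0, 144, 0]) cube([144, 3082, 2920]);
  translate([4746, 144, 0]) cube([144, 3082, 2920]);
}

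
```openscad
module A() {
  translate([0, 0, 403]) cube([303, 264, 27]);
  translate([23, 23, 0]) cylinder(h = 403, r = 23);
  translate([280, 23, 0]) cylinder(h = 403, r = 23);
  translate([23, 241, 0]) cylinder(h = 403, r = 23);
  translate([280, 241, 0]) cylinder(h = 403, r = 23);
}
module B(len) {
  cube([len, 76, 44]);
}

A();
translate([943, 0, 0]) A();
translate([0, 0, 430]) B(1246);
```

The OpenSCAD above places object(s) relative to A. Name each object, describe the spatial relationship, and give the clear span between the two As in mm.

A is a stool. B is a beam. A beam spans the tops of two stools. The clear span between the two stools is 640 mm.

Second stool starts at x = 943; first ends at x = 303; clear span = 943 − 303 = 640 mm.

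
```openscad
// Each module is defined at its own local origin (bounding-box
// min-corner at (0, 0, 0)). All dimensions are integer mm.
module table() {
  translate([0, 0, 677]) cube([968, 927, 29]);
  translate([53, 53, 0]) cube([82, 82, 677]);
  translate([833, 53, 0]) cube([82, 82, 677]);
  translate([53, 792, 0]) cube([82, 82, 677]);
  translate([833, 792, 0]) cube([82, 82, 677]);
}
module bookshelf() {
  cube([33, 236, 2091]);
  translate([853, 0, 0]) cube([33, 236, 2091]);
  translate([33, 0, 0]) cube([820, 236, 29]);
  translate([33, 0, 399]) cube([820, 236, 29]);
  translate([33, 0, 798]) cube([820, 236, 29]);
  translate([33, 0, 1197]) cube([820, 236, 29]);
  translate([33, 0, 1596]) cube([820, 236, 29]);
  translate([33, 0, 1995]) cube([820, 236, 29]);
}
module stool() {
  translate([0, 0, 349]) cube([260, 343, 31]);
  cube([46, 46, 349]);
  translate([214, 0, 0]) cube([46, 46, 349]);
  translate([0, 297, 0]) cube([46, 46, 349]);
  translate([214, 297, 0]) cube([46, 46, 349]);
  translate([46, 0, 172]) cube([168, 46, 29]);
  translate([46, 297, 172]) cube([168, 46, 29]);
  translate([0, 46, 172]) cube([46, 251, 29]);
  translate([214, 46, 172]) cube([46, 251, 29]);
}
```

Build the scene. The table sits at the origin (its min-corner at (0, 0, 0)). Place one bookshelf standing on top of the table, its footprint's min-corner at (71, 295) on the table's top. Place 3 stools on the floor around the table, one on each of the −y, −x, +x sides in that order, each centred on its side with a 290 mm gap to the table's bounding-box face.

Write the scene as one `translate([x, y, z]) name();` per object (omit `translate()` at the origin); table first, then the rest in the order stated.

table();
translate([71, 295, 706]) bookshelf();
translate([354, -633, 0]) stool();
translate([-550, 292, 0]) stool();
translate([1258, 292, 0]) stool();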